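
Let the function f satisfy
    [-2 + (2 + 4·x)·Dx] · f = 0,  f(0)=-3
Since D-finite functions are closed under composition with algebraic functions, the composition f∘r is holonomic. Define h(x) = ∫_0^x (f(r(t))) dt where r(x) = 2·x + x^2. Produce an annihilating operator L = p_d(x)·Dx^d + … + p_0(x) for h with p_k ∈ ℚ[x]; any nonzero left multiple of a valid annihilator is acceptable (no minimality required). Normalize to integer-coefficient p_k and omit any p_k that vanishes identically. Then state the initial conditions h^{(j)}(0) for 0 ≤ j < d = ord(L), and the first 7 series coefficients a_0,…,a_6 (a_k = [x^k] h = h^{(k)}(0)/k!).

L = (-2 - 2·x)·Dx + (1 + 4·x + 2·x^2)·Dx^2  (order 2).
h: a_k = 0, -3, -3, 1, -3/2, 27/10, -11/2, …
ICs: h(0) = 0, h′(0) = -3.

f: a_k = -3, -3, 3/2, -3/2, 15/8, -21/8, 63/16, …
L₀ from L_f via x↦r, Dx↦r'^{-1}Dx.
h=∫h₀ ⇒ L = L₀·Dx.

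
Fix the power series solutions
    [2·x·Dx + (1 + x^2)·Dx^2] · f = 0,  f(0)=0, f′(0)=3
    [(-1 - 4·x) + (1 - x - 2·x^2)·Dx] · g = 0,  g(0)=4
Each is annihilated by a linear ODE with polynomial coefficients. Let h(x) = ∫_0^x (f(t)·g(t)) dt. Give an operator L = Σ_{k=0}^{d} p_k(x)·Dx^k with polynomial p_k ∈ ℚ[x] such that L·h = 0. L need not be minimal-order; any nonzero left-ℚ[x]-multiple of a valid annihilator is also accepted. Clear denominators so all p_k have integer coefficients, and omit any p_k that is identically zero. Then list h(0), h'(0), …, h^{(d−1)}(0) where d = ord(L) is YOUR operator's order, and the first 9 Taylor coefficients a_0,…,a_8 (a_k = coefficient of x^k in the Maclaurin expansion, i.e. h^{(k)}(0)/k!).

L = (4 + 2·x + 12·x^2)·Dx + (2 + 6·x + 4·x^2 + 12·x^3)·Dx^2 + (-1 + x + x^2 + x^3 + 2·x^4)·Dx^3  (order 3).
h: a_k = 0, 0, 6, 4, 8, 56/5, 102/5, 1172/35, 2089/35, …
ICs: h(0) = 0, h′(0) = 0, h′′(0) = 12.

f: a_k = 0, 3, 0, -1, 0, 3/5, 0, -3/7, 0, …
g: a_k = 4, 4, 12, 20, 44, 84, 172, 340, 684, …
h₀=f·g: eliminate ⇒ L₀, order ≤ 2·1.
h=∫₀ˣh₀: take L = L₀·Dx.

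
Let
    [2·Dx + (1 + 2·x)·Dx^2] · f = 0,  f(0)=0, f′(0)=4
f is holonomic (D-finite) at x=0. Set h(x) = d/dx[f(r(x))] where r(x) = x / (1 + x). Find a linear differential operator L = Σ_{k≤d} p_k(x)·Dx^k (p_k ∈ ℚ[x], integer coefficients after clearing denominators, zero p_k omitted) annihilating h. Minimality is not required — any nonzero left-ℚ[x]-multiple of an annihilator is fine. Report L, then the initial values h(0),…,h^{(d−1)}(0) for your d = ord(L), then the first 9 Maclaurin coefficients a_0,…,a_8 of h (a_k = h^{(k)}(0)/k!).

f: a_k = 0, 4, -4, 16/3, -8, 64/5, -64/3, 256/7, -64, …
L₀ from L_f via x↦r, Dx↦r'^{-1}Dx.
h=h₀': d/dx-closure on L₀ ⇒ L.
L = (4 + 6·x) + (1 + 4·x + 3·x^2)·Dx  (order 1).
h: a_k = 4, -16, 52, -160, 484, -1456, 4372, -13120, 39364, …
ICs: h(0) = 4.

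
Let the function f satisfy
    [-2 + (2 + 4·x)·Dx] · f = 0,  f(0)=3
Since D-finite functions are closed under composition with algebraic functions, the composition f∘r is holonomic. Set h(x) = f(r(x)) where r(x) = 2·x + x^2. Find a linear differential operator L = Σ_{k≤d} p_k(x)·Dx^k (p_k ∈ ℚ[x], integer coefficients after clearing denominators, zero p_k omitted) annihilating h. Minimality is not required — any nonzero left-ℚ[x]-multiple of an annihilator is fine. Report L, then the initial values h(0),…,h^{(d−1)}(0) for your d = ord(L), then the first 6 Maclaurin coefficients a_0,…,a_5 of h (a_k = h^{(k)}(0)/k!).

f: a_k = 3, 3, -3/2, 3/2, -15/8, 21/8, …
h₀=f(r): pull back L_f along r ⇒ L₀.
L = (-2 - 2·x) + (1 + 4·x + 2·x^2)·Dx  (order 1).
h: a_k = 3, 6, -3, 6, -27/2, 33, …
ICs: h(0) = 3.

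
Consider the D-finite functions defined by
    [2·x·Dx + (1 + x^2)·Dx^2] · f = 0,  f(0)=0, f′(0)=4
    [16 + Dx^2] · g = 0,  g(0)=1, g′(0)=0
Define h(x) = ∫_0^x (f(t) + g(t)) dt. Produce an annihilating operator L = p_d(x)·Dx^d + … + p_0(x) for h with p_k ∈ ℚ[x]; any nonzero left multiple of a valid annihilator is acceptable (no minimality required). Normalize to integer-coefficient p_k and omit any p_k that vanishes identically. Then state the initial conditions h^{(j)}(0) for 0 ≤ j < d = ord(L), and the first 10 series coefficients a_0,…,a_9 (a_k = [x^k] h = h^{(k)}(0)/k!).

L = (64·x + 704·x^3 + 256·x^5)·Dx^2 + (112 + 416·x^2 + 432·x^4 + 128·x^6)·Dx^3 + (4·x + 44·x^3 + 16·x^5)·Dx^4 + (7 + 26·x^2 + 27·x^4 + 8·x^6)·Dx^5  (order 5).
h: a_k = 0, 1, 2, -8/3, -1/3, 32/15, 2/15, -256/315, -1/14, 512/2835, …
ICs: h(0) = 0, h′(0) = 1, h′′(0) = 4, h′′′(0) = -16, h′′′′(0) = -8.

f: a_k = 0, 4, 0, -4/3, 0, 4/5, 0, -4/7, 0, 4/9, …
g: a_k = 1, 0, -8, 0, 32/3, 0, -256/45, 0, 512/315, 0, …
Sum ⇒ L₀ = lclm(L_f,L_g) in ℚ(x)⟨Dx⟩.
∫: right-multiply L₀ by Dx.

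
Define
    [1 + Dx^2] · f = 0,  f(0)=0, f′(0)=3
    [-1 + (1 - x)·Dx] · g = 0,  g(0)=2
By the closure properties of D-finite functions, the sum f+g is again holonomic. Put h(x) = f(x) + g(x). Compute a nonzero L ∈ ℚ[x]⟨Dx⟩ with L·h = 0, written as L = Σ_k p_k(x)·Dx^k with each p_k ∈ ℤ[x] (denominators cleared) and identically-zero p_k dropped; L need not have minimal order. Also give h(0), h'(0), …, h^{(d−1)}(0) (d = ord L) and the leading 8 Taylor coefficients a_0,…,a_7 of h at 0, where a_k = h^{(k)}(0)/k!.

L = (-7 + 2·x - x^2) + (3 - 5·x + 3·x^2 - x^3)·Dx + (-7 + 2·x - x^2)·Dx^2 + (3 - 5·x + 3·x^2 - x^3)·Dx^3  (order 3).
h: a_k = 2, 5, 2, 3/2, 2, 81/40, 2, 3359/1680, …
ICs: h(0) = 2, h′(0) = 5, h′′(0) = 4.

f: a_k = 0, 3, 0, -1/2, 0, 1/40, 0, -1/1680, …
g: a_k = 2, 2, 2, 2, 2, 2, 2, 2, …
Weyl lclm of L_f,L_g ⇒ L₀ (ord ≤ 3).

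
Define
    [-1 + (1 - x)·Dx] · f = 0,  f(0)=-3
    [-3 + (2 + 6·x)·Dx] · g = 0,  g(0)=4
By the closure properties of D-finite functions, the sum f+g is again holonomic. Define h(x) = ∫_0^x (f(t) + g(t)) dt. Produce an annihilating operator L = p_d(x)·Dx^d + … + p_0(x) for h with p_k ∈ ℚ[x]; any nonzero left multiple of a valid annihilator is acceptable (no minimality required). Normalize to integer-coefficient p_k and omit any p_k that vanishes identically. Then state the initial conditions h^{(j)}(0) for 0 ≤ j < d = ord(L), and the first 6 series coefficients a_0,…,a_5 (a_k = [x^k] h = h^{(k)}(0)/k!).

f: a_k = -3, -3, -3, -3, -3, -3, …
g: a_k = 4, 6, -9/2, 27/4, -405/32, 1701/64, …
f+g: L₀ = lclm(L_f,L_g), ord ≤ 1+1.
∫: right-multiply L₀ by Dx.
L = (-21 - 27·x)·Dx + (17 + 30·x + 81·x^2)·Dx^2 + (2 - 14·x - 42·x^2 + 54·x^3)·Dx^3  (order 3).
h: a_k = 0, 1, 3/2, -5/2, 15/16, -501/160, …
ICs: h(0) = 0, h′(0) = 1, h′′(0) = 3.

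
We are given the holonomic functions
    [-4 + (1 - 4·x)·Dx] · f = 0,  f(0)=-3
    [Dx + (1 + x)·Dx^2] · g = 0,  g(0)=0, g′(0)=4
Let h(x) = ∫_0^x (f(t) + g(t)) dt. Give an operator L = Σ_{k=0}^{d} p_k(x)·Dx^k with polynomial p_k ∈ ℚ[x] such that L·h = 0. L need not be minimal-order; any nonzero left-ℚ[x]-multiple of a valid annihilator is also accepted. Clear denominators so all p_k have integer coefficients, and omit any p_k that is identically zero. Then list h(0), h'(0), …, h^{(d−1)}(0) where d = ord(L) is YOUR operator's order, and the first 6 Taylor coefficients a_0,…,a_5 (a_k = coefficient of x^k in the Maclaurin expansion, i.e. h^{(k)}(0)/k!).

L = (112 + 32·x)·Dx^2 + (94 + 208·x + 64·x^2)·Dx^3 + (-9 + 23·x + 48·x^2 + 16·x^3)·Dx^4  (order 4).
h: a_k = 0, -3, -4, -50/3, -143/3, -769/5, …
ICs: h(0) = 0, h′(0) = -3, h′′(0) = -8, h′′′(0) = -100.

f: a_k = -3, -12, -48, -192, -768, -3072, …
g: a_k = 0, 4, -2, 4/3, -1, 4/5, …
L₀ := lclm(L_f,L_g); ord L₀ ≤ 1+2.
Integrate: L := L₀·Dx.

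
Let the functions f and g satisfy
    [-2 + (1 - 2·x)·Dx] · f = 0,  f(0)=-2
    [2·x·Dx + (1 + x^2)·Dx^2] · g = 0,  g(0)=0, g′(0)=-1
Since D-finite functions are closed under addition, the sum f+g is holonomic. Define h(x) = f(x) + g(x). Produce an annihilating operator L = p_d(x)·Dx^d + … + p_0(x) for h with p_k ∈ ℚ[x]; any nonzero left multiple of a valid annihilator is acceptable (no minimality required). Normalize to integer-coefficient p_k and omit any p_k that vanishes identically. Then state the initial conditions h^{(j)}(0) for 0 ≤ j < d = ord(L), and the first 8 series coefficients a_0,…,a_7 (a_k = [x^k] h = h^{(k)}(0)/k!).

f: a_k = -2, -4, -8, -16, -32, -64, -128, -256, …
g: a_k = 0, -1, 0, 1/3, 0, -1/5, 0, 1/7, …
Sum ⇒ L₀ = lclm(L_f,L_g) in ℚ(x)⟨Dx⟩.
L = (-4 + 32·x + 12·x^2)·Dx + (13 - 4·x + 25·x^2 + 12·x^3)·Dx^2 + (-2 + 3·x + 3·x^3 + 2·x^4)·Dx^3  (order 3).
h: a_k = -2, -5, -8, -47/3, -32, -321/5, -128, -1791/7, …
ICs: h(0) = -2, h′(0) = -5, h′′(0) = -16.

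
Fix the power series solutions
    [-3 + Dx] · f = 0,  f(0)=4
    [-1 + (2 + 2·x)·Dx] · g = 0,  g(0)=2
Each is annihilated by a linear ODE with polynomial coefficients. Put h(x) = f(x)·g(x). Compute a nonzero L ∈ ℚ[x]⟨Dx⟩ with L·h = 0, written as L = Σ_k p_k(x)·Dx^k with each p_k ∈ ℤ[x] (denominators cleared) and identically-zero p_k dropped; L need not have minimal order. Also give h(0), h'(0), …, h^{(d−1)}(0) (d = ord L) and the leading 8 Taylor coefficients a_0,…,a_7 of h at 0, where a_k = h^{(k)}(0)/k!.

L = (-7 - 6·x) + (2 + 2·x)·Dx  (order 1).
h: a_k = 8, 28, 47, 103/2, 667/16, 4277/160, 9063/640, 57333/8960, …
ICs: h(0) = 8.

f: a_k = 4, 12, 18, 18, 27/2, 81/10, 81/20, 243/140, …
g: a_k = 2, 1, -1/4, 1/8, -5/64, 7/128, -21/512, 33/1024, …
Sym-product of L_f,L_g gives L₀ (≤ ord 1).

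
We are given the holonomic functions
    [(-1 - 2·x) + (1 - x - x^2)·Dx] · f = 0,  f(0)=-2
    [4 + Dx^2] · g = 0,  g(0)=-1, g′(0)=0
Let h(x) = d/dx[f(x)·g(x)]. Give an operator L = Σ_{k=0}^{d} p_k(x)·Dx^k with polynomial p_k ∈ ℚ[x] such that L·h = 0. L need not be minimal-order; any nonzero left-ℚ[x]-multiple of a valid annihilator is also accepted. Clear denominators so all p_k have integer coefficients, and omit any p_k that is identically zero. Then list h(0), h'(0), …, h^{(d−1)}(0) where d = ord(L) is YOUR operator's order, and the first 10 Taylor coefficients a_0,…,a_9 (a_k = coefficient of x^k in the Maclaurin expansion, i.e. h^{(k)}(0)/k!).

L = (-6 - 16·x - 8·x^2 + 16·x^3 + 8·x^4) + (-1 + 2·x + 12·x^2 + 8·x^3)·Dx + (1 - 3·x - x^2 + 4·x^3 + 2·x^4)·Dx^2  (order 2).
h: a_k = 2, 0, 6, 40/3, 80/3, 764/15, 4354/45, 18752/105, 11386/35, 1657604/2835, …
ICs: h(0) = 2, h′(0) = 0.

f: a_k = -2, -2, -4, -6, -10, -16, -26, -42, -68, -110, …
g: a_k = -1, 0, 2, 0, -2/3, 0, 4/45, 0, -2/315, 0, …
f·g: L₀ = L_f ⊗_s L_g, ord ≤ 1·2.
Derive L from L₀ (diff closure).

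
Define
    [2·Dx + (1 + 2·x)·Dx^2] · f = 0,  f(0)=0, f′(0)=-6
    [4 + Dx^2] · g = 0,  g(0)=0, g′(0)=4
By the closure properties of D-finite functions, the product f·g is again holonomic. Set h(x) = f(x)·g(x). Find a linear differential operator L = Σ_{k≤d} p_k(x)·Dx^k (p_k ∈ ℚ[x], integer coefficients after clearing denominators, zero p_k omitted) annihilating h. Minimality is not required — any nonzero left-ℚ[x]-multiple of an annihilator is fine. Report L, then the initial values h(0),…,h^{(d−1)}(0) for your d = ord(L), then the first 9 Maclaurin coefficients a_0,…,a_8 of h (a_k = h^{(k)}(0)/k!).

L = (-48 + 192·x + 1216·x^2 + 2048·x^3 + 1024·x^4) + (32 + 320·x + 768·x^2 + 512·x^3)·Dx + (160·x + 672·x^2 + 1024·x^3 + 512·x^4)·Dx^2 + (8 + 80·x + 192·x^2 + 128·x^3)·Dx^3 + (3 + 28·x + 92·x^2 + 128·x^3 + 64·x^4)·Dx^4  (order 4).
h: a_k = 0, 0, -24, 24, -16, 32, -176/3, 496/5, -3616/21, …
ICs: h(0) = 0, h′(0) = 0, h′′(0) = -48, h′′′(0) = 144.

f: a_k = 0, -6, 6, -8, 12, -96/5, 32, -384/7, 96, …
g: a_k = 0, 4, 0, -8/3, 0, 8/15, 0, -16/315, 0, …
L₀ := L_f ⊗_s L_g (sym. prod.), ord ≤ 4.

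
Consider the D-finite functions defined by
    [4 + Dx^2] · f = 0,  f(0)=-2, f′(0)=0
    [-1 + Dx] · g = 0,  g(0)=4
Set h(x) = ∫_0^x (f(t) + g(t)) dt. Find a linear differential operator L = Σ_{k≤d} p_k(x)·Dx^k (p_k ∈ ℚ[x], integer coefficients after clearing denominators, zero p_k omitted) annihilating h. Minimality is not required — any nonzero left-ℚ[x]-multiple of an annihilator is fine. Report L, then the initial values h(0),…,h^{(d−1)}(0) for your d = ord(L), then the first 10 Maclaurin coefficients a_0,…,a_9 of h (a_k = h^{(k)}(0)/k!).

f: a_k = -2, 0, 4, 0, -4/3, 0, 8/45, 0, -4/315, 0, …
g: a_k = 4, 4, 2, 2/3, 1/6, 1/30, 1/180, 1/1260, 1/10080, 1/90720, …
L₀ := lclm(L_f,L_g); ord L₀ ≤ 2+1.
∫: right-multiply L₀ by Dx.
L = -4·Dx + 4·Dx^2 - Dx^3 + Dx^4  (order 4).
h: a_k = 0, 2, 2, 2, 1/6, -7/30, 1/180, 11/420, 1/10080, -127/90720, …
ICs: h(0) = 0, h′(0) = 2, h′′(0) = 4, h′′′(0) = 12.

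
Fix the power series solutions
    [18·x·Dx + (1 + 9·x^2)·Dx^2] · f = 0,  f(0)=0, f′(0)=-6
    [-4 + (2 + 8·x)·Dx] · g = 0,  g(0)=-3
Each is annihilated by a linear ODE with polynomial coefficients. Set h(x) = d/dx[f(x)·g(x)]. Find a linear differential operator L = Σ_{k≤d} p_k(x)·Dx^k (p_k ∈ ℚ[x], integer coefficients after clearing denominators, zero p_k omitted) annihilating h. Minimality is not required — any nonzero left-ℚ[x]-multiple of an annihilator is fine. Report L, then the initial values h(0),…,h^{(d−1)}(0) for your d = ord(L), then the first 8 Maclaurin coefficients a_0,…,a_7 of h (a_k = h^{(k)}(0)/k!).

L = (2 + 120·x + 150·x^2 - 648·x^3 - 324·x^4) + (7 + 70·x + 279·x^2 - 42·x^3 - 2268·x^4 - 1296·x^5)·Dx + (1 + 5·x - 2·x^2 - 27·x^3 - 147·x^4 - 648·x^5 - 432·x^6)·Dx^2  (order 2).
h: a_k = 18, 72, -270, -144, 1098, 26136/5, -120042/5, 184032/35, …
ICs: h(0) = 18, h′(0) = 72.

f: a_k = 0, -6, 0, 18, 0, -486/5, 0, 4374/7, …
g: a_k = -3, -6, 6, -12, 30, -84, 252, -792, …
Product ⇒ symmetric product L₀, ord ≤ 2.
Derive L from L₀ (diff closure).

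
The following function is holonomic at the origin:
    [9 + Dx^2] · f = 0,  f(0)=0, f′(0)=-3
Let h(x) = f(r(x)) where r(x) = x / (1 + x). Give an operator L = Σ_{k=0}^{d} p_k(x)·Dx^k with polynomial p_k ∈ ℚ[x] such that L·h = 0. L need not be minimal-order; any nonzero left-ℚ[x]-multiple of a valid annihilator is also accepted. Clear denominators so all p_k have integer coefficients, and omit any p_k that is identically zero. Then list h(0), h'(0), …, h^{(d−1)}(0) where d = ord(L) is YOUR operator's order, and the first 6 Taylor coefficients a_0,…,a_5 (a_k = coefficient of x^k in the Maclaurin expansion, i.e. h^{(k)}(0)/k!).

L = 9 + (2 + 6·x + 6·x^2 + 2·x^3)·Dx + (1 + 4·x + 6·x^2 + 4·x^3 + x^4)·Dx^2  (order 2).
h: a_k = 0, -3, 3, 3/2, -21/2, 879/40, …
ICs: h(0) = 0, h′(0) = -3.

f: a_k = 0, -3, 0, 9/2, 0, -81/40, …
h₀=f(r): pull back L_f along r ⇒ L₀.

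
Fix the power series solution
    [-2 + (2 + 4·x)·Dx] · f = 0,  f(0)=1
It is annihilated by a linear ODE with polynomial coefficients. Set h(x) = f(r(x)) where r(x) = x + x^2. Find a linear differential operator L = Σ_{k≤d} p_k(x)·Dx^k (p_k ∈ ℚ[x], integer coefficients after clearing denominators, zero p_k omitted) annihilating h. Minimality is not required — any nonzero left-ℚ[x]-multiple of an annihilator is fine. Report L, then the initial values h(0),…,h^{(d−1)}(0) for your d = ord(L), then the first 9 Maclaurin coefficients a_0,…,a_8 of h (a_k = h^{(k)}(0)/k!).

L = (-1 - 2·x) + (1 + 2·x + 2·x^2)·Dx  (order 1).
h: a_k = 1, 1, 1/2, -1/2, 3/8, -1/8, -3/16, 7/16, -61/128, …
ICs: h(0) = 1.

f: a_k = 1, 1, -1/2, 1/2, -5/8, 7/8, -21/16, 33/16, -429/128, …
Substitute x→r, Dx→(1/r')Dx; clear ⇒ L₀.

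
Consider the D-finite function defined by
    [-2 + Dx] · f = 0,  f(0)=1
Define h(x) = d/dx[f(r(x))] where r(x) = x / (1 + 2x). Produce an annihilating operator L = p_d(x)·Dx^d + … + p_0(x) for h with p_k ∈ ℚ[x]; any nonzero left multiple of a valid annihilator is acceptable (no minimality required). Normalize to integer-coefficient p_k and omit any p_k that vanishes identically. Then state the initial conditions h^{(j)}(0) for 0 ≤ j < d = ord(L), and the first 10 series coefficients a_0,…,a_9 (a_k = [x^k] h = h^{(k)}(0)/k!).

f: a_k = 1, 2, 2, 4/3, 2/3, 4/15, 4/45, 8/315, 2/315, 4/2835, …
f∘r: x↦r, Dx↦Dx/r' in L_f ⇒ L₀.
h=h₀': d/dx-closure on L₀ ⇒ L.
L = (-2 - 8·x) + (-1 - 4·x - 4·x^2)·Dx  (order 1).
h: a_k = 2, -4, 4, 8/3, -76/3, 1208/15, -8728/45, 125456/315, -226076/315, 3170168/2835, …
ICs: h(0) = 2.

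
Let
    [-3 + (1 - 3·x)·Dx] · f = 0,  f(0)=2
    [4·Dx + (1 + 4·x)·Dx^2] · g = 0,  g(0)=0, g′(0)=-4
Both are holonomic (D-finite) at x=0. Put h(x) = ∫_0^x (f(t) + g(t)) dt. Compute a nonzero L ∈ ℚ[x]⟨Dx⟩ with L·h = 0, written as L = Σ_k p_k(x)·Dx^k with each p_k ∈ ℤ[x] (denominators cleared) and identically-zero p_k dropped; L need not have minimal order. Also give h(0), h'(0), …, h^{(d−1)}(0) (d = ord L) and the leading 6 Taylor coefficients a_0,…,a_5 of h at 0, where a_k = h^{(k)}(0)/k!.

f: a_k = 2, 6, 18, 54, 162, 486, …
g: a_k = 0, -4, 8, -64/3, 64, -1024/5, …
Sum ⇒ L₀ = lclm(L_f,L_g) in ℚ(x)⟨Dx⟩.
h=∫₀ˣh₀: take L = L₀·Dx.
L = (204 + 144·x)·Dx^2 + (11 + 312·x + 288·x^2)·Dx^3 + (-5 - 11·x + 54·x^2 + 72·x^3)·Dx^4  (order 4).
h: a_k = 0, 2, 1, 26/3, 49/6, 226/5, …
ICs: h(0) = 0, h′(0) = 2, h′′(0) = 2, h′′′(0) = 52.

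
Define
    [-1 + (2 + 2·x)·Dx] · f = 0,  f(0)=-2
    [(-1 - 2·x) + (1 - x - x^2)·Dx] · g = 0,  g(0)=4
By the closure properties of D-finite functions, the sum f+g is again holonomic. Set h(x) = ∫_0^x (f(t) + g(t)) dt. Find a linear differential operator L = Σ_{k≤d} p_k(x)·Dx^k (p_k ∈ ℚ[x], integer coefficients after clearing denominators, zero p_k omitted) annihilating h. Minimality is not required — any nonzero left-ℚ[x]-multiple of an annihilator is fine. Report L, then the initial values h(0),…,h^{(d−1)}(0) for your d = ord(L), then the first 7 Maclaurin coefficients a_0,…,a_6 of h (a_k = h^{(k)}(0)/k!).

f: a_k = -2, -1, 1/4, -1/8, 5/64, -7/128, 21/512, …
g: a_k = 4, 4, 8, 12, 20, 32, 52, …
Sum ⇒ L₀ = lclm(L_f,L_g) in ℚ(x)⟨Dx⟩.
h=∫h₀ ⇒ L = L₀·Dx.
L = (9 + 21·x + 21·x^2 + 10·x^3)·Dx + (-17 - 54·x - 87·x^2 - 74·x^3 - 25·x^4)·Dx^2 + (2 + 14·x + 6·x^2 - 30·x^3 - 34·x^4 - 10·x^5)·Dx^3  (order 3).
h: a_k = 0, 2, 3/2, 11/4, 95/32, 257/64, 1363/256, …
ICs: h(0) = 0, h′(0) = 2, h′′(0) = 3.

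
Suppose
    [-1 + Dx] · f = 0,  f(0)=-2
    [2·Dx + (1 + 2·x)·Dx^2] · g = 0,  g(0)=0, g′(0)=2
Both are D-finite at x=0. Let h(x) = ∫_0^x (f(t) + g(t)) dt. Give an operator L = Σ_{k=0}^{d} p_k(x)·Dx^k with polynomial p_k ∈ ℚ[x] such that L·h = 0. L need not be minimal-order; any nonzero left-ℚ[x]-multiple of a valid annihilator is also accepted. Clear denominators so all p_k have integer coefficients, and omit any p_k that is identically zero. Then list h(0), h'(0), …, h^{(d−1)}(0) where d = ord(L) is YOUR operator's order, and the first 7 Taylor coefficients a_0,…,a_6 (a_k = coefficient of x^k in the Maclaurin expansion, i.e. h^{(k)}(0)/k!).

f: a_k = -2, -2, -1, -1/3, -1/12, -1/60, -1/360, …
g: a_k = 0, 2, -2, 8/3, -4, 32/5, -32/3, …
f+g: L₀ = lclm(L_f,L_g), ord ≤ 1+2.
∫: right-multiply L₀ by Dx.
L = (-10 - 4·x)·Dx^2 + (7 - 4·x - 4·x^2)·Dx^3 + (3 + 8·x + 4·x^2)·Dx^4  (order 4).
h: a_k = 0, -2, 0, -1, 7/12, -49/60, 383/360, …
ICs: h(0) = 0, h′(0) = -2, h′′(0) = 0, h′′′(0) = -6.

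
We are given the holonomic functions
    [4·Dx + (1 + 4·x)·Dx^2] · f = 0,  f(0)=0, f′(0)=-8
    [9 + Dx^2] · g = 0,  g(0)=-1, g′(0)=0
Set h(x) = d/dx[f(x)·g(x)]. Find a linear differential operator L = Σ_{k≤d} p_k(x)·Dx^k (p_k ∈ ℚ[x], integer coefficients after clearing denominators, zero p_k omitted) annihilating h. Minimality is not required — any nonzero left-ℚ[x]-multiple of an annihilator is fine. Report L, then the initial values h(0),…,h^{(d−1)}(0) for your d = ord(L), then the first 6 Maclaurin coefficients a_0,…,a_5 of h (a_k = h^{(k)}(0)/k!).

L = (-153603 - 635688·x - 3184272·x^2 - 4292352·x^3 + 12503808·x^4 + 40310784·x^5 + 26873856·x^6) + (-47736 - 304992·x - 311040·x^2 + 2073600·x^3 + 7464960·x^4 + 5971968·x^5)·Dx + (-19110 - 88272·x - 352800·x^2 + 41472·x^3 + 3773952·x^4 + 8957952·x^5 + 5971968·x^6)·Dx^2 + (-5304 - 33888·x - 34560·x^2 + 230400·x^3 + 829440·x^4 + 663552·x^5)·Dx^3 + (-227 - 1960·x + 112·x^2 + 57600·x^3 + 264960·x^4 + 497664·x^5 + 331776·x^6)·Dx^4  (order 4).
h: a_k = 8, -32, 20, -224, 1223, -5060, …
ICs: h(0) = 8, h′(0) = -32, h′′(0) = 40, h′′′(0) = -1344.

f: a_k = 0, -8, 16, -128/3, 128, -2048/5, …
g: a_k = -1, 0, 9/2, 0, -27/8, 0, …
Sym-product of L_f,L_g gives L₀ (≤ ord 4).
Derive L from L₀ (diff closure).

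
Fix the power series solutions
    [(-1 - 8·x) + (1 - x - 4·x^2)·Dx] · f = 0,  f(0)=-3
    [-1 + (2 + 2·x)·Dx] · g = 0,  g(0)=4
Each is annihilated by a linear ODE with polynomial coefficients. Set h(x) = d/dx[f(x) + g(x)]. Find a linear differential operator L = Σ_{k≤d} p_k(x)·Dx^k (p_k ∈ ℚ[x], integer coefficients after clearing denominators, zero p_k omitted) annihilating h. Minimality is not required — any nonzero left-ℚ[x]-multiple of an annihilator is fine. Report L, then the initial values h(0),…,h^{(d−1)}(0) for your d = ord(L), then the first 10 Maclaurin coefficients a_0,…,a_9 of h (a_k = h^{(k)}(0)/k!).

f: a_k = -3, -3, -15, -27, -87, -195, -543, -1323, -3495, -8787, …
g: a_k = 4, 2, -1/2, 1/4, -5/32, 7/64, -21/256, 33/512, -429/8192, 715/16384, …
h₀=f+g: left-lcm gives L₀, ord ≤ 2.
Differentiate: ansatz ord ≤ ord L₀ ⇒ L.
L = (-138 - 1110·x - 2208·x^2 - 3648·x^3 - 1920·x^4) + (-213 - 2334·x - 6429·x^2 - 12816·x^3 - 14352·x^4 - 5760·x^5)·Dx + (42 + 150·x + 246·x^2 - 598·x^3 - 2880·x^4 - 3424·x^5 - 1280·x^6)·Dx^2  (order 2).
h: a_k = -1, -31, -321/4, -2789/8, -62365/64, -417087/128, -4741401/512, -28631469/1024, -1295689437/16384, -7460302715/32768, …
ICs: h(0) = -1, h′(0) = -31.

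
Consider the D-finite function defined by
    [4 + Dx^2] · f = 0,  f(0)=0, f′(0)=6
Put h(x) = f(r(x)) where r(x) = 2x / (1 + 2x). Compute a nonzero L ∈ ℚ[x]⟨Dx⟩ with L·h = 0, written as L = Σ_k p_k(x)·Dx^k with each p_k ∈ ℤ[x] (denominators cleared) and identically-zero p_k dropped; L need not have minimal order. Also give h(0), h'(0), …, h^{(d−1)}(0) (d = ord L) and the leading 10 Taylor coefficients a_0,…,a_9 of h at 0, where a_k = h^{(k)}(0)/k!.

L = 16 + (4 + 24·x + 48·x^2 + 32·x^3)·Dx + (1 + 8·x + 24·x^2 + 32·x^3 + 16·x^4)·Dx^2  (order 2).
h: a_k = 0, 12, -24, 16, 96, -2752/5, 1920, -565504/105, 194048/15, -25222144/945, …
ICs: h(0) = 0, h′(0) = 12.

f: a_k = 0, 6, 0, -4, 0, 4/5, 0, -8/105, 0, 4/945, …
Change of var in L_f (x↦r) gives L₀.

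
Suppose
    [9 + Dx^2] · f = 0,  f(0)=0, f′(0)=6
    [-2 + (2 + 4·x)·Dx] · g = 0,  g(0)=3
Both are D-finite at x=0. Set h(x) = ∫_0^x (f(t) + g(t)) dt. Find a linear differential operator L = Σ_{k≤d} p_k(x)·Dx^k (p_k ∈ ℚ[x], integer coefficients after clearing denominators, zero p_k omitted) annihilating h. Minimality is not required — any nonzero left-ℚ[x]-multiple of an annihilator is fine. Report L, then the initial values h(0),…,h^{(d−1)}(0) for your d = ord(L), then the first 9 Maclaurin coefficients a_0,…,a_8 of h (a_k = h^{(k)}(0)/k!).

f: a_k = 0, 6, 0, -9, 0, 81/20, 0, -243/280, 0, …
g: a_k = 3, 3, -3/2, 3/2, -15/8, 21/8, -63/16, 99/16, -1287/128, …
h₀=f+g: left-lcm gives L₀, ord ≤ 3.
∫: right-multiply L₀ by Dx.
L = (-54 - 162·x - 162·x^2)·Dx + (36 + 234·x + 486·x^2 + 324·x^3)·Dx^2 + (-6 - 18·x - 18·x^2)·Dx^3 + (4 + 26·x + 54·x^2 + 36·x^3)·Dx^4  (order 4).
h: a_k = 0, 3, 9/2, -1/2, -15/8, -3/8, 89/80, -9/16, 2979/4480, …
ICs: h(0) = 0, h′(0) = 3, h′′(0) = 9, h′′′(0) = -3.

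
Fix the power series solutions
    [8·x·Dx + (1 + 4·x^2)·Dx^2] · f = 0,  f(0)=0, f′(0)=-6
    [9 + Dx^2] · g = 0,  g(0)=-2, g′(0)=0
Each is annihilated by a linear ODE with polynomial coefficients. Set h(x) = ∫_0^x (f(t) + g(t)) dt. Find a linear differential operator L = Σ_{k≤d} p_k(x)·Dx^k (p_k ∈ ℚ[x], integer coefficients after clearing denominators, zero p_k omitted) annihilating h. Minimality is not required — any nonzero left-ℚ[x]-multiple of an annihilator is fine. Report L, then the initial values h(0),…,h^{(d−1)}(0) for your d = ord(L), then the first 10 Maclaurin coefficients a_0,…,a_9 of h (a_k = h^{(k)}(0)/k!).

L = (-2808·x + 19008·x^3 + 10368·x^5)·Dx^2 + (9 + 1548·x^2 + 7344·x^4 + 5184·x^6)·Dx^3 + (-312·x + 2112·x^3 + 1152·x^5)·Dx^4 + (1 + 172·x^2 + 816·x^4 + 576·x^6)·Dx^5  (order 5).
h: a_k = 0, -2, -3, 3, 2, -27/20, -16/5, 81/280, 48/7, -81/2240, …
ICs: h(0) = 0, h′(0) = -2, h′′(0) = -6, h′′′(0) = 18, h′′′′(0) = 48.

f: a_k = 0, -6, 0, 8, 0, -96/5, 0, 384/7, 0, -512/3, …
g: a_k = -2, 0, 9, 0, -27/4, 0, 81/40, 0, -729/2240, 0, …
L₀ := lclm(L_f,L_g); ord L₀ ≤ 2+2.
h=∫₀ˣh₀: take L = L₀·Dx.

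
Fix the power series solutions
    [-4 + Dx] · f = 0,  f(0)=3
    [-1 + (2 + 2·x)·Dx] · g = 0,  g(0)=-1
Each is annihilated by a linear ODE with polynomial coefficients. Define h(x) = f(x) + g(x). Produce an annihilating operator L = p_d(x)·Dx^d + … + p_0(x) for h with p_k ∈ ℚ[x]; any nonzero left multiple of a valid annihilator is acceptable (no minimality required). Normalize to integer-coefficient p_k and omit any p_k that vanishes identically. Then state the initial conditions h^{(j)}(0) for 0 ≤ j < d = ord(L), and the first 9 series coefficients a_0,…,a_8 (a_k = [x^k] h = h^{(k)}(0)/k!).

f: a_k = 3, 12, 24, 32, 32, 128/5, 256/15, 1024/105, 512/105, …
g: a_k = -1, -1/2, 1/8, -1/16, 5/128, -7/256, 21/1024, -33/2048, 429/32768, …
f+g: L₀ = lclm(L_f,L_g), ord ≤ 1+1.
L = (36 + 32·x) + (-65 - 128·x - 64·x^2)·Dx + (14 + 30·x + 16·x^2)·Dx^2  (order 2).
h: a_k = 2, 23/2, 193/8, 511/16, 4101/128, 32733/1280, 262459/15360, 2093687/215040, 16822261/3440640, …
ICs: h(0) = 2, h′(0) = 23/2.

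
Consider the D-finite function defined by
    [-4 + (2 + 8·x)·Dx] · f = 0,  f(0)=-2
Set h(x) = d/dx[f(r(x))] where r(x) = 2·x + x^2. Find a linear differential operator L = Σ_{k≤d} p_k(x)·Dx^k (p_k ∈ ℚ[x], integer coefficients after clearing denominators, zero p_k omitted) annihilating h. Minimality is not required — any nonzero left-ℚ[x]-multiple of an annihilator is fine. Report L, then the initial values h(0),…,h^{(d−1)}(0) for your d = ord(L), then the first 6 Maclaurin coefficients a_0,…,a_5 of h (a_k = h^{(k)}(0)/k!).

f: a_k = -2, -4, 4, -8, 20, -56, …
Substitute x→r, Dx→(1/r')Dx; clear ⇒ L₀.
h₀' ⇒ L via d/dx closure of L₀.
L = -3 + (-1 - 9·x - 12·x^2 - 4·x^3)·Dx  (order 1).
h: a_k = -8, 24, -144, 912, -6000, 40464, …
ICs: h(0) = -8.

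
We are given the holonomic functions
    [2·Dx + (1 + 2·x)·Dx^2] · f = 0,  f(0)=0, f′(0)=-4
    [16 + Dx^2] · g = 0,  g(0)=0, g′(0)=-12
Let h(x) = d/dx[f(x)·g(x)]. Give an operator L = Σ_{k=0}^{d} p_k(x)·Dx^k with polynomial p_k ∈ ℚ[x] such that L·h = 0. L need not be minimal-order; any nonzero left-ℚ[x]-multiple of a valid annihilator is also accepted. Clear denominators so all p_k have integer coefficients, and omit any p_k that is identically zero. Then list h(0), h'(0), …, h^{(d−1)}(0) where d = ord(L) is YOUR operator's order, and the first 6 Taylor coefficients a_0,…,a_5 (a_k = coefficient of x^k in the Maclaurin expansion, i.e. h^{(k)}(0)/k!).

L = (-896 + 28672·x + 282624·x^2 + 1032192·x^3 + 1826816·x^4 + 1572864·x^5 + 524288·x^6) + (576 + 12416·x + 66560·x^2 + 153600·x^3 + 163840·x^4 + 65536·x^5)·Dx + (280 + 6592·x + 44480·x^2 + 141312·x^3 + 234496·x^4 + 196608·x^5 + 65536·x^6)·Dx^2 + (36 + 776·x + 4160·x^2 + 9600·x^3 + 10240·x^4 + 4096·x^5)·Dx^3 + (21 + 300·x + 1676·x^2 + 4800·x^3 + 7520·x^4 + 6144·x^5 + 2048·x^6)·Dx^4  (order 4).
h: a_k = 0, 96, -144, -256, 160, 512, …
ICs: h(0) = 0, h′(0) = 96, h′′(0) = -288, h′′′(0) = -1536.

f: a_k = 0, -4, 4, -16/3, 8, -64/5, …
g: a_k = 0, -12, 0, 32, 0, -128/5, …
L₀ := L_f ⊗_s L_g (sym. prod.), ord ≤ 4.
h₀' ⇒ L via d/dx closure of L₀.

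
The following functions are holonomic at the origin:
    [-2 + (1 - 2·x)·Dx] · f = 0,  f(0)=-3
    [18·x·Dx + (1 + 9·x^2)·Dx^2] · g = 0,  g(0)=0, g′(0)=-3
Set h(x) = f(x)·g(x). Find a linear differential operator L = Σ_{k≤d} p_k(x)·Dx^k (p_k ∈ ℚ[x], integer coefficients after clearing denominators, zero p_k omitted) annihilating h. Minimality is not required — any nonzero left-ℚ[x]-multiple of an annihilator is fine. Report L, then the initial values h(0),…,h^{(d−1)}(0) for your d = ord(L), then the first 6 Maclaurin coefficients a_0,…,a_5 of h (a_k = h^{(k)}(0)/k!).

f: a_k = -3, -6, -12, -24, -48, -96, …
g: a_k = 0, -3, 0, 9, 0, -243/5, …
Product ⇒ symmetric product L₀, ord ≤ 2.
L = 36·x + (4 - 18·x + 72·x^2)·Dx + (-1 + 2·x - 9·x^2 + 18·x^3)·Dx^2  (order 2).
h: a_k = 0, 9, 18, 9, 18, 909/5, …
ICs: h(0) = 0, h′(0) = 9.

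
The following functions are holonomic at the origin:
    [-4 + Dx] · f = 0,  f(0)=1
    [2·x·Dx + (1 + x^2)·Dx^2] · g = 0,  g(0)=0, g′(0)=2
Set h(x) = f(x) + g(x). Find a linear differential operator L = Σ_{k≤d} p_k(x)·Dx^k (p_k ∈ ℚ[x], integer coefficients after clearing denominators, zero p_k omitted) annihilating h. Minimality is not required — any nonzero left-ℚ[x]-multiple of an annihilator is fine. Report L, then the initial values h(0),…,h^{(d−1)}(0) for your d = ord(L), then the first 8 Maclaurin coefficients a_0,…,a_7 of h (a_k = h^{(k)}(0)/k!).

L = (4 - 16·x - 12·x^2 - 16·x^3)·Dx + (-9 - 13·x^2 - 8·x^4)·Dx^2 + (2 + x + 4·x^2 + x^3 + 2·x^4)·Dx^3  (order 3).
h: a_k = 1, 6, 8, 10, 32/3, 134/15, 256/45, 934/315, …
ICs: h(0) = 1, h′(0) = 6, h′′(0) = 16.

f: a_k = 1, 4, 8, 32/3, 32/3, 128/15, 256/45, 1024/315, …
g: a_k = 0, 2, 0, -2/3, 0, 2/5, 0, -2/7, …
Weyl lclm of L_f,L_g ⇒ L₀ (ord ≤ 3).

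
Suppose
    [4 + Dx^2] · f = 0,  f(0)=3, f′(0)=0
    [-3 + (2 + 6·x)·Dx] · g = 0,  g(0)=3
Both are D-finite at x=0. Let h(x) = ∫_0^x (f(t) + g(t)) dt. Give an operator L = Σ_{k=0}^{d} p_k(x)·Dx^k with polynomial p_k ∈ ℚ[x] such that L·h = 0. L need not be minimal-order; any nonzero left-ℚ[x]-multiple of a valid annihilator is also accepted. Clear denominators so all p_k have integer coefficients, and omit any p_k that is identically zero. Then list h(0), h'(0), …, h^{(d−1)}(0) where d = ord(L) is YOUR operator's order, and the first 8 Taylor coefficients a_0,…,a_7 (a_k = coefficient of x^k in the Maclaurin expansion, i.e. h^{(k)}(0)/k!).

L = (-516 - 1152·x - 1728·x^2)·Dx + (56 + 936·x + 3456·x^2 + 3456·x^3)·Dx^2 + (-129 - 288·x - 432·x^2)·Dx^3 + (14 + 234·x + 864·x^2 + 864·x^3)·Dx^4  (order 4).
h: a_k = 0, 6, 9/4, -25/8, 81/64, -959/640, 1701/512, -693001/107520, …
ICs: h(0) = 0, h′(0) = 6, h′′(0) = 9/2, h′′′(0) = -75/4.

f: a_k = 3, 0, -6, 0, 2, 0, -4/15, 0, …
g: a_k = 3, 9/2, -27/8, 81/16, -1215/128, 5103/256, -45927/1024, 216513/2048, …
Sum ⇒ L₀ = lclm(L_f,L_g) in ℚ(x)⟨Dx⟩.
∫: right-multiply L₀ by Dx.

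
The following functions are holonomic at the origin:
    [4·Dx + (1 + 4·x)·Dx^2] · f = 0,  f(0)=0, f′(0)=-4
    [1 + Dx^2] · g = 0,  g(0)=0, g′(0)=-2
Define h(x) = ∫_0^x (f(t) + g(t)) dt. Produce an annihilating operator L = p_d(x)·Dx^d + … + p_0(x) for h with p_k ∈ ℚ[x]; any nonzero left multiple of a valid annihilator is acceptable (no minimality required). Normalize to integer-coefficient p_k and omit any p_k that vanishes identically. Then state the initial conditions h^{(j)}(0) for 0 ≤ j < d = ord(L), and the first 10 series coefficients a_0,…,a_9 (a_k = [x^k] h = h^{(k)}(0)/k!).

L = (388 + 32·x + 64·x^2)·Dx^2 + (33 + 140·x + 48·x^2 + 64·x^3)·Dx^3 + (388 + 32·x + 64·x^2)·Dx^4 + (33 + 140·x + 48·x^2 + 64·x^3)·Dx^5  (order 5).
h: a_k = 0, 0, -3, 8/3, -21/4, 64/5, -12289/360, 2048/21, -5898239/20160, 8192/9, …
ICs: h(0) = 0, h′(0) = 0, h′′(0) = -6, h′′′(0) = 16, h′′′′(0) = -126.

f: a_k = 0, -4, 8, -64/3, 64, -1024/5, 2048/3, -16384/7, 8192, -262144/9, …
g: a_k = 0, -2, 0, 1/3, 0, -1/60, 0, 1/2520, 0, -1/181440, …
Sum ⇒ L₀ = lclm(L_f,L_g) in ℚ(x)⟨Dx⟩.
h=∫h₀ ⇒ L = L₀·Dx.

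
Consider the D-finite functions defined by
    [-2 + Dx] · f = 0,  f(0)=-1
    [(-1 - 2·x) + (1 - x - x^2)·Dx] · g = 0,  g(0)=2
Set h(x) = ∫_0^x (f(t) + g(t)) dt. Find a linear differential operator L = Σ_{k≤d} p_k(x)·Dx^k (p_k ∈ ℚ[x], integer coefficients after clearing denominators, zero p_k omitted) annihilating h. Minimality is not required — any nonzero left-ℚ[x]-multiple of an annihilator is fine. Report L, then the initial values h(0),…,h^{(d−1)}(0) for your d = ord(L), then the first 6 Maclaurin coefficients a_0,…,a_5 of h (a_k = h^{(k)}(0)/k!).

f: a_k = -1, -2, -2, -4/3, -2/3, -4/15, …
g: a_k = 2, 2, 4, 6, 10, 16, …
L₀ := lclm(L_f,L_g); ord L₀ ≤ 1+1.
h=∫h₀ ⇒ L = L₀·Dx.
L = (4 + 8·x + 24·x^2 + 8·x^3)·Dx + (-14·x - 10·x^2 + 8·x^3 + 4·x^4)·Dx^2 + (-1 + 5·x - x^2 - 6·x^3 - 2·x^4)·Dx^3  (order 3).
h: a_k = 0, 1, 0, 2/3, 7/6, 28/15, …
ICs: h(0) = 0, h′(0) = 1, h′′(0) = 0.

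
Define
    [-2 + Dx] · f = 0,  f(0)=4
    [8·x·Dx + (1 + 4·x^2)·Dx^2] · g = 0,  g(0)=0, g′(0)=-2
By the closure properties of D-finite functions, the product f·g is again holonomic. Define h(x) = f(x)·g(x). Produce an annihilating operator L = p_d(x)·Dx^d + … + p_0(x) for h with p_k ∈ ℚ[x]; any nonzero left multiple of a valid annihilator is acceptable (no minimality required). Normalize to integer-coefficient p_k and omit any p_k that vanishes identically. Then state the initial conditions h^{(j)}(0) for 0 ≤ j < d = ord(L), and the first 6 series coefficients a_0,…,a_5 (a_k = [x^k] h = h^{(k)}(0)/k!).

L = (4 - 16·x + 16·x^2) + (-4 + 8·x - 16·x^2)·Dx + (1 + 4·x^2)·Dx^2  (order 2).
h: a_k = 0, -8, -16, -16/3, 32/3, -48/5, …
ICs: h(0) = 0, h′(0) = -8.

f: a_k = 4, 8, 8, 16/3, 8/3, 16/15, …
g: a_k = 0, -2, 0, 8/3, 0, -32/5, …
Sym-product of L_f,L_g gives L₀ (≤ ord 2).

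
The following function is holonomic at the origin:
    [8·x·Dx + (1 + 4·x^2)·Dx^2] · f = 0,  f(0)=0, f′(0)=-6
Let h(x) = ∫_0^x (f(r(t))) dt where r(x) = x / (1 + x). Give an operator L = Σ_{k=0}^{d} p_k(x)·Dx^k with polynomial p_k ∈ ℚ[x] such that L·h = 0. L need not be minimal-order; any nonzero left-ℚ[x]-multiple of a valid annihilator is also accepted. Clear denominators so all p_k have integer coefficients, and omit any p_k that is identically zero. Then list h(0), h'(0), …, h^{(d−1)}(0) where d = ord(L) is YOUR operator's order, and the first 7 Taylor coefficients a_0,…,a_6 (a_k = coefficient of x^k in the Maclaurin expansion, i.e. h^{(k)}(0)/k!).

L = (2 + 10·x)·Dx^2 + (1 + 2·x + 5·x^2)·Dx^3  (order 3).
h: a_k = 0, 0, -3, 2, 1/2, -18/5, 19/5, …
ICs: h(0) = 0, h′(0) = 0, h′′(0) = -6.

f: a_k = 0, -6, 0, 8, 0, -96/5, 0, …
Change of var in L_f (x↦r) gives L₀.
Integrate: L := L₀·Dx.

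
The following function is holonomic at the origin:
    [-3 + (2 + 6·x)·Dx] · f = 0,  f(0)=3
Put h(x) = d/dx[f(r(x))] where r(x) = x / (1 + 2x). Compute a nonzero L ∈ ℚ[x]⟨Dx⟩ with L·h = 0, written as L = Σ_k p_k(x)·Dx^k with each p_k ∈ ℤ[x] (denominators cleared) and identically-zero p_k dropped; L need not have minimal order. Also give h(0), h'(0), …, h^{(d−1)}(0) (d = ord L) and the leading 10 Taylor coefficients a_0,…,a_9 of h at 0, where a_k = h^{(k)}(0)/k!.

f: a_k = 3, 9/2, -27/8, 81/16, -1215/128, 5103/256, -45927/1024, 216513/2048, -8444007/32768, 42220035/65536, …
Substitute x→r, Dx→(1/r')Dx; clear ⇒ L₀.
h₀' ⇒ L via d/dx closure of L₀.
L = (-11 - 40·x) + (-2 - 14·x - 20·x^2)·Dx  (order 1).
h: a_k = 9/2, -99/4, 1755/16, -14895/32, 508635/256, -4432509/512, 78986943/2048, -717364935/4096, 52916956155/65536, -493641621585/131072, …
ICs: h(0) = 9/2.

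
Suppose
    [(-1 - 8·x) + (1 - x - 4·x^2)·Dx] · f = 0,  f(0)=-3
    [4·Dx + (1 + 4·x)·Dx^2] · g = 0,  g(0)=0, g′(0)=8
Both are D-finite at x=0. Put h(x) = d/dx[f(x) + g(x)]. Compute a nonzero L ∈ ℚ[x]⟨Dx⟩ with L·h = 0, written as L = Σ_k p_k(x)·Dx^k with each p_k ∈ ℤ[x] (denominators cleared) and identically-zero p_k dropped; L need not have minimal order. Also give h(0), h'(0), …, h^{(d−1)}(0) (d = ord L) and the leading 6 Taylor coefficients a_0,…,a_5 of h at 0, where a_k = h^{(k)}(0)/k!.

L = (268 + 1616·x + 5504·x^2 + 4608·x^3 + 6144·x^4) + (11 + 360·x + 3008·x^2 + 7680·x^3 + 9472·x^4 + 10240·x^5)·Dx + (-7 - 67·x - 154·x^2 + 136·x^3 + 928·x^4 + 2176·x^5 + 2048·x^6)·Dx^2  (order 2).
h: a_k = 5, -62, 47, -860, 1073, -11450, …
ICs: h(0) = 5, h′(0) = -62.

f: a_k = -3, -3, -15, -27, -87, -195, …
g: a_k = 0, 8, -16, 128/3, -128, 2048/5, …
Sum ⇒ L₀ = lclm(L_f,L_g) in ℚ(x)⟨Dx⟩.
h=h₀': d/dx-closure on L₀ ⇒ L.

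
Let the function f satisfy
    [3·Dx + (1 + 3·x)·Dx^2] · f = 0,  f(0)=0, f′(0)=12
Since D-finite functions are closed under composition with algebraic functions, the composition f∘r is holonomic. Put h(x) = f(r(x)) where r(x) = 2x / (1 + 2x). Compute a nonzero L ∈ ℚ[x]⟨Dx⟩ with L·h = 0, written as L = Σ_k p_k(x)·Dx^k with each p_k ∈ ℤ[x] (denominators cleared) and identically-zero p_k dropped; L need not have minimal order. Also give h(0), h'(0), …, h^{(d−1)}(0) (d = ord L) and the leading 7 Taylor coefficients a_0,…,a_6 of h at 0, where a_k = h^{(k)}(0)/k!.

f: a_k = 0, 12, -18, 36, -81, 972/5, -486, …
L₀ from L_f via x↦r, Dx↦r'^{-1}Dx.
L = (10 + 32·x)·Dx + (1 + 10·x + 16·x^2)·Dx^2  (order 2).
h: a_k = 0, 24, -120, 672, -4080, 130944/5, -174720, …
ICs: h(0) = 0, h′(0) = 24.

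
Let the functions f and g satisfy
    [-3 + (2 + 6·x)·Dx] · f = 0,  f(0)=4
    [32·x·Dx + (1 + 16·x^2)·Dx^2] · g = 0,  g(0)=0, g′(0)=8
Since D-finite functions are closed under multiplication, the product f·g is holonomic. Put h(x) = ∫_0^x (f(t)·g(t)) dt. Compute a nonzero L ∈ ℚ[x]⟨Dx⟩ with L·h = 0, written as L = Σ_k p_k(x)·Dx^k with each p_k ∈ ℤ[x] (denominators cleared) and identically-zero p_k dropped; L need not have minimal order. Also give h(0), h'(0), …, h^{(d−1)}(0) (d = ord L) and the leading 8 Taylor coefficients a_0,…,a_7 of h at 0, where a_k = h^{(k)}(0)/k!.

L = (27 - 192·x - 144·x^2)·Dx + (-12 + 92·x + 576·x^2 + 576·x^3)·Dx^2 + (4 + 24·x + 100·x^2 + 384·x^3 + 576·x^4)·Dx^3  (order 3).
h: a_k = 0, 0, 16, 16, -155/3, -202/5, 34583/120, 95289/280, …
ICs: h(0) = 0, h′(0) = 0, h′′(0) = 32.

f: a_k = 4, 6, -9/2, 27/4, -405/32, 1701/64, -15309/256, 72171/512, …
g: a_k = 0, 8, 0, -128/3, 0, 2048/5, 0, -32768/7, …
f·g: L₀ = L_f ⊗_s L_g, ord ≤ 1·2.
Integrate: L := L₀·Dx.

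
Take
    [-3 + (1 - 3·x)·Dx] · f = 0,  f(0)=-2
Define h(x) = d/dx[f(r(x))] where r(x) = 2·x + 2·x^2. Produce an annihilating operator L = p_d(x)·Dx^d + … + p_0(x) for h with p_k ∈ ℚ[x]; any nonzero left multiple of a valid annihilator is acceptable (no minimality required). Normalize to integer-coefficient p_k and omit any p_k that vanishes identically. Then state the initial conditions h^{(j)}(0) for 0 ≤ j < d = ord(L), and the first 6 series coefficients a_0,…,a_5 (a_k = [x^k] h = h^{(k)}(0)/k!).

f: a_k = -2, -6, -18, -54, -162, -486, …
Substitute x→r, Dx→(1/r')Dx; clear ⇒ L₀.
h₀' ⇒ L via d/dx closure of L₀.
L = (14 + 36·x + 36·x^2) + (-1 + 4·x + 18·x^2 + 12·x^3)·Dx  (order 1).
h: a_k = -12, -168, -1728, -15840, -136080, -1122336, …
ICs: h(0) = -12.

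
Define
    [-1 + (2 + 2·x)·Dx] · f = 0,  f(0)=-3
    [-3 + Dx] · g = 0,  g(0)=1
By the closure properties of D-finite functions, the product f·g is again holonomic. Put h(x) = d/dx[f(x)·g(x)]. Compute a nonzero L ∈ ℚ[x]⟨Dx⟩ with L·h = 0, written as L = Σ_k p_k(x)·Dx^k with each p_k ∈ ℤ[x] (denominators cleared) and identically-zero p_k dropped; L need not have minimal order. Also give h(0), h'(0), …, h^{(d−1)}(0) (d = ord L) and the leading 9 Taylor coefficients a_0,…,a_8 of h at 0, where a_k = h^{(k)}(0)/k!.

L = (47 + 84·x + 36·x^2) + (-14 - 26·x - 12·x^2)·Dx  (order 1).
h: a_k = -21/2, -141/4, -927/16, -2001/32, -12831/256, -81567/2560, -171999/10240, -154269/20480, -6792957/2293760, …
ICs: h(0) = -21/2.

f: a_k = -3, -3/2, 3/8, -3/16, 15/128, -21/256, 63/1024, -99/2048, 1287/32768, …
g: a_k = 1, 3, 9/2, 9/2, 27/8, 81/40, 81/80, 243/560, 729/4480, …
Sym-product of L_f,L_g gives L₀ (≤ ord 1).
Differentiate: ansatz ord ≤ ord L₀ ⇒ L.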